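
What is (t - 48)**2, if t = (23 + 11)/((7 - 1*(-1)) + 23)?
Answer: 2114116/961 ≈ 2199.9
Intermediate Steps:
t = 34/31 (t = 34/((7 + 1) + 23) = 34/(8 + 23) = 34/31 ≈ 1.0968)
(t - 48)**2 = (34/31 - 48)**2 = (-1454/31)**2 = 2114116/961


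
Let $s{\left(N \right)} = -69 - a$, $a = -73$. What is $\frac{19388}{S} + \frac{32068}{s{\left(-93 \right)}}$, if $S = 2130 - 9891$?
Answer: $\frac{62200549}{7761} \approx 8014.5$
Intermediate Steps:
$S = -7761$
$s{\left(N \right)} = 4$ ($s{\left(N \right)} = -69 - -73 = -69 + 73 = 4$)
$\frac{19388}{S} + \frac{32068}{s{\left(-93 \right)}} = \frac{19388}{-7761} + \frac{32068}{4} = 19388 \left(- \frac{1}{7761}\right) + 32068 \cdot \frac{1}{4} = - \frac{19388}{7761} + 8017 = \frac{62200549}{7761}$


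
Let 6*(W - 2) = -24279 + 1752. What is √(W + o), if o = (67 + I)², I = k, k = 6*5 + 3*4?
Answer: √32514/2 ≈ 90.158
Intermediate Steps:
k = 42 (k = 30 + 12 = 42)
I = 42
W = -7505/2 (W = 2 + (-24279 + 1752)/6 = 2 + (⅙)*(-22527) = 2 - 7509/2 = -7505/2 ≈ -3752.5)
o = 11881 (o = (67 + 42)² = 109² = 11881)
√(W + o) = √(-7505/2 + 11881) = √(16257/2) = √32514/2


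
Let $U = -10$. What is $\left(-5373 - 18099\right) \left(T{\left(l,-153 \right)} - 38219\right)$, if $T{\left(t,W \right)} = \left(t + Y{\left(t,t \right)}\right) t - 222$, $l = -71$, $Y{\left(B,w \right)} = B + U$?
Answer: $648977328$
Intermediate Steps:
$Y{\left(B,w \right)} = -10 + B$ ($Y{\left(B,w \right)} = B - 10 = -10 + B$)
$T{\left(t,W \right)} = -222 + t \left(-10 + 2 t\right)$ ($T{\left(t,W \right)} = \left(t + \left(-10 + t\right)\right) t - 222 = \left(-10 + 2 t\right) t - 222 = t \left(-10 + 2 t\right) - 222 = -222 + t \left(-10 + 2 t\right)$)
$\left(-5373 - 18099\right) \left(T{\left(l,-153 \right)} - 38219\right) = \left(-5373 - 18099\right) \left(\left(-222 + \left(-71\right)^{2} - 71 \left(-10 - 71\right)\right) - 38219\right) = - 23472 \left(\left(-222 + 5041 - -5751\right) - 38219\right) = - 23472 \left(\left(-222 + 5041 + 5751\right) - 38219\right) = - 23472 \left(10570 - 38219\right) = \left(-23472\right) \left(-27649\right) = 648977328$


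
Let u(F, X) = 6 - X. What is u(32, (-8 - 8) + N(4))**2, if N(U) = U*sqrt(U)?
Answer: 196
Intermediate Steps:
N(U) = U**(3/2)
u(32, (-8 - 8) + N(4))**2 = (6 - ((-8 - 8) + 4**(3/2)))**2 = (6 - (-16 + 8))**2 = (6 - 1*(-8))**2 = (6 + 8)**2 = 14**2 = 196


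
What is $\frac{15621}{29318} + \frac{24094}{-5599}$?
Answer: $- \frac{618925913}{164151482} \approx -3.7705$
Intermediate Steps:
$\frac{15621}{29318} + \frac{24094}{-5599} = 15621 \cdot \frac{1}{29318} + 24094 \left(- \frac{1}{5599}\right) = \frac{15621}{29318} - \frac{24094}{5599} = - \frac{618925913}{164151482}$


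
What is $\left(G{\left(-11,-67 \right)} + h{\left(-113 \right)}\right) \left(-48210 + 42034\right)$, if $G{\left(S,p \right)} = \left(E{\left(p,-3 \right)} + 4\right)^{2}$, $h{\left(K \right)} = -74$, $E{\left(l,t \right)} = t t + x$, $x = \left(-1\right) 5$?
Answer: $61760$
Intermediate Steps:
$x = -5$
$E{\left(l,t \right)} = -5 + t^{2}$ ($E{\left(l,t \right)} = t t - 5 = t^{2} - 5 = -5 + t^{2}$)
$G{\left(S,p \right)} = 64$ ($G{\left(S,p \right)} = \left(\left(-5 + \left(-3\right)^{2}\right) + 4\right)^{2} = \left(\left(-5 + 9\right) + 4\right)^{2} = \left(4 + 4\right)^{2} = 8^{2} = 64$)
$\left(G{\left(-11,-67 \right)} + h{\left(-113 \right)}\right) \left(-48210 + 42034\right) = \left(64 - 74\right) \left(-48210 + 42034\right) = \left(-10\right) \left(-6176\right) = 61760$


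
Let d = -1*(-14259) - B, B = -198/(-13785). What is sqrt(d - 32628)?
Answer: I*sqrt(387843828495)/4595 ≈ 135.53*I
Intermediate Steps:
B = 66/4595 (B = -198*(-1/13785) = 66/4595 ≈ 0.014363)
d = 65520039/4595 (d = -1*(-14259) - 1*66/4595 = 14259 - 66/4595 = 65520039/4595 ≈ 14259.)
sqrt(d - 32628) = sqrt(65520039/4595 - 32628) = sqrt(-84405621/4595) = I*sqrt(387843828495)/4595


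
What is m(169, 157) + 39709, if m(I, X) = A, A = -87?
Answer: 39622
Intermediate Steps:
m(I, X) = -87
m(169, 157) + 39709 = -87 + 39709 = 39622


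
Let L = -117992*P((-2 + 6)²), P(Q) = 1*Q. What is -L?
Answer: 1887872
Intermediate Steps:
P(Q) = Q
L = -1887872 (L = -117992*(-2 + 6)² = -117992*4² = -117992*16 = -1887872)
-L = -1*(-1887872) = 1887872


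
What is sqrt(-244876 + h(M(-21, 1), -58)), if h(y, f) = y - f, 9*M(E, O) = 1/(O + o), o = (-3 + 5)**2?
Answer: I*sqrt(55084045)/15 ≈ 494.79*I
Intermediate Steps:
o = 4 (o = 2**2 = 4)
M(E, O) = 1/(9*(4 + O)) (M(E, O) = 1/(9*(O + 4)) = 1/(9*(4 + O)))
sqrt(-244876 + h(M(-21, 1), -58)) = sqrt(-244876 + (1/(9*(4 + 1)) - 1*(-58))) = sqrt(-244876 + ((1/9)/5 + 58)) = sqrt(-244876 + ((1/9)*(1/5) + 58)) = sqrt(-244876 + (1/45 + 58)) = sqrt(-244876 + 2611/45) = sqrt(-11016809/45) = I*sqrt(55084045)/15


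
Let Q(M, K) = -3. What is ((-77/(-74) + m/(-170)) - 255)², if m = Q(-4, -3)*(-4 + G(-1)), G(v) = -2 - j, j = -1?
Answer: 25534761616/395641 ≈ 64540.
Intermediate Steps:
G(v) = -1 (G(v) = -2 - 1*(-1) = -2 + 1 = -1)
m = 15 (m = -3*(-4 - 1) = -3*(-5) = 15)
((-77/(-74) + m/(-170)) - 255)² = ((-77/(-74) + 15/(-170)) - 255)² = ((-77*(-1/74) + 15*(-1/170)) - 255)² = ((77/74 - 3/34) - 255)² = (599/629 - 255)² = (-159796/629)² = 25534761616/395641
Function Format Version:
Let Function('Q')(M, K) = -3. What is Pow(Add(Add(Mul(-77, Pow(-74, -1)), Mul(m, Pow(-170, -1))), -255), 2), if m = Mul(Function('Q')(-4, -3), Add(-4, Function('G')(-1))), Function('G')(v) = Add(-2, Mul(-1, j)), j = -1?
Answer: Rational(25534761616, 395641) ≈ 64540.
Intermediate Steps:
Function('G')(v) = -1 (Function('G')(v) = Add(-2, Mul(-1, -1)) = Add(-2, 1) = -1)
m = 15 (m = Mul(-3, Add(-4, -1)) = Mul(-3, -5) = 15)
Pow(Add(Add(Mul(-77, Pow(-74, -1)), Mul(m, Pow(-170, -1))), -255), 2) = Pow(Add(Add(Mul(-77, Pow(-74, -1)), Mul(15, Pow(-170, -1))), -255), 2) = Pow(Add(Add(Mul(-77, Rational(-1, 74)), Mul(15, Rational(-1, 170))), -255), 2) = Pow(Add(Add(Rational(77, 74), Rational(-3, 34)), -255), 2) = Pow(Add(Rational(599, 629), -255), 2) = Pow(Rational(-159796, 629), 2) = Rational(25534761616, 395641)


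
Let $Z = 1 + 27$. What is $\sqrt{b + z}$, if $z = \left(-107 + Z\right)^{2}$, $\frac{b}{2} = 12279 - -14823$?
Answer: $\sqrt{60445} \approx 245.86$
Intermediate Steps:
$b = 54204$ ($b = 2 \left(12279 - -14823\right) = 2 \left(12279 + 14823\right) = 2 \cdot 27102 = 54204$)
$Z = 28$
$z = 6241$ ($z = \left(-107 + 28\right)^{2} = \left(-79\right)^{2} = 6241$)
$\sqrt{b + z} = \sqrt{54204 + 6241} = \sqrt{60445}$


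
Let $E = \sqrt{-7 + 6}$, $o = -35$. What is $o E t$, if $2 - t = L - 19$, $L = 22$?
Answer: $35 i \approx 35.0 i$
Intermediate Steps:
$t = -1$ ($t = 2 - \left(22 - 19\right) = 2 - 3 = -1$)
$E = i$ ($E = \sqrt{-1} = i \approx 1.0 i$)
$o E t = - 35 i \left(-1\right) = 35 i$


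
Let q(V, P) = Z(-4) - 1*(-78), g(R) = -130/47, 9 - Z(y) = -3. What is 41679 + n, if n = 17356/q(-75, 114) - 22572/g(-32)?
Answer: 29269007/585 ≈ 50033.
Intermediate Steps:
Z(y) = 12 (Z(y) = 9 - 1*(-3) = 9 + 3 = 12)
g(R) = -130/47 (g(R) = -130*1/47 = -130/47)
q(V, P) = 90 (q(V, P) = 12 - 1*(-78) = 12 + 78 = 90)
n = 4886792/585 (n = 17356/90 - 22572/(-130/47) = 17356*(1/90) - 22572*(-47/130) = 8678/45 + 530442/65 = 4886792/585 ≈ 8353.5)
41679 + n = 41679 + 4886792/585 = 29269007/585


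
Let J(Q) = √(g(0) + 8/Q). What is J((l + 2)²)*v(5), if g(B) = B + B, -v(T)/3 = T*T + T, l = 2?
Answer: -45*√2 ≈ -63.640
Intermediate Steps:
v(T) = -3*T - 3*T² (v(T) = -3*(T*T + T) = -3*(T² + T) = -3*(T + T²) = -3*T - 3*T²)
g(B) = 2*B
J(Q) = 2*√2*√(1/Q) (J(Q) = √(2*0 + 8/Q) = √(0 + 8/Q) = √(8/Q) = 2*√2*√(1/Q))
J((l + 2)²)*v(5) = (2*√2*√(1/((2 + 2)²)))*(-3*5*(1 + 5)) = (2*√2*√(1/(4²)))*(-3*5*6) = (2*√2*√(1/16))*(-90) = (2*√2*(¼))*(-90) = (√2/2)*(-90) = -45*√2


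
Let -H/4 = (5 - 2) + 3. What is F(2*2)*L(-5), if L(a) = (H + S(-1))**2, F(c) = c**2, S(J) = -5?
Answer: 13456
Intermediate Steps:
H = -24 (H = -4*((5 - 2) + 3) = -4*(3 + 3) = -4*6 = -24)
L(a) = 841 (L(a) = (-24 - 5)**2 = (-29)**2 = 841)
F(2*2)*L(-5) = (2*2)**2*841 = 4**2*841 = 16*841 = 13456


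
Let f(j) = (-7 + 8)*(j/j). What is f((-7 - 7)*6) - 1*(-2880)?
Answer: 2881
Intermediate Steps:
f(j) = 1 (f(j) = 1*1 = 1)
f((-7 - 7)*6) - 1*(-2880) = 1 - 1*(-2880) = 1 + 2880 = 2881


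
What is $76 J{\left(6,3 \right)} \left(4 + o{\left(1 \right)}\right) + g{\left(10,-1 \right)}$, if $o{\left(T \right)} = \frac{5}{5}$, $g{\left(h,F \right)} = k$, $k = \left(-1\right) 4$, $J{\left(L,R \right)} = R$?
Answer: $1136$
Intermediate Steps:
$k = -4$
$g{\left(h,F \right)} = -4$
$o{\left(T \right)} = 1$ ($o{\left(T \right)} = 5 \cdot \frac{1}{5} = 1$)
$76 J{\left(6,3 \right)} \left(4 + o{\left(1 \right)}\right) + g{\left(10,-1 \right)} = 76 \cdot 3 \left(4 + 1\right) - 4 = 76 \cdot 3 \cdot 5 - 4 = 76 \cdot 15 - 4 = 1140 - 4 = 1136$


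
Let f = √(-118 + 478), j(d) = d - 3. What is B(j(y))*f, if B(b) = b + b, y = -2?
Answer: -60*√10 ≈ -189.74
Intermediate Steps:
j(d) = -3 + d
B(b) = 2*b
f = 6*√10 (f = √360 = 6*√10 ≈ 18.974)
B(j(y))*f = (2*(-3 - 2))*(6*√10) = (2*(-5))*(6*√10) = -60*√10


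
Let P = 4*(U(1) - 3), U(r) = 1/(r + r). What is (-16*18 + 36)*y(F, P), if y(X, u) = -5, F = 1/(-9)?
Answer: 1260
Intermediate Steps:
F = -⅑ ≈ -0.11111
U(r) = 1/(2*r)
P = -10 (P = 4*((½)/1 - 3) = 4*((½)*1 - 3) = 4*(½ - 3) = 4*(-5/2) = -10)
(-16*18 + 36)*y(F, P) = (-16*18 + 36)*(-5) = (-288 + 36)*(-5) = -252*(-5) = 1260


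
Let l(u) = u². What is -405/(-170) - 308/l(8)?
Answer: -661/272 ≈ -2.4301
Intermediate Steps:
-405/(-170) - 308/l(8) = -405/(-170) - 308/(8²) = -405*(-1/170) - 308/64 = 81/34 - 308*1/64 = 81/34 - 77/16 = -661/272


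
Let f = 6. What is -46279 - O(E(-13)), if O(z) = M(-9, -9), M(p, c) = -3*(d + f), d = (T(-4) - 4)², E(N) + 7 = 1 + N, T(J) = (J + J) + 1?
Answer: -45898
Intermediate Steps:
T(J) = 1 + 2*J (T(J) = 2*J + 1 = 1 + 2*J)
E(N) = -6 + N (E(N) = -7 + (1 + N) = -6 + N)
d = 121 (d = ((1 + 2*(-4)) - 4)² = ((1 - 8) - 4)² = (-7 - 4)² = (-11)² = 121)
M(p, c) = -381 (M(p, c) = -3*(121 + 6) = -3*127 = -381)
O(z) = -381
-46279 - O(E(-13)) = -46279 - 1*(-381) = -46279 + 381 = -45898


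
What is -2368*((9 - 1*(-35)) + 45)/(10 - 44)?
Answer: 105376/17 ≈ 6198.6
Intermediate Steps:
-2368*((9 - 1*(-35)) + 45)/(10 - 44) = -2368*((9 + 35) + 45)/(-34) = -2368*(44 + 45)*(-1)/34 = -210752*(-1)/34 = -2368*(-89/34) = 105376/17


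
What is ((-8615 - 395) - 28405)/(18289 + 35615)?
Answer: -37415/53904 ≈ -0.69410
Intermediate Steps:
((-8615 - 395) - 28405)/(18289 + 35615) = (-9010 - 28405)/53904 = -37415*1/53904 = -37415/53904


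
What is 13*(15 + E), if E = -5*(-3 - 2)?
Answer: 520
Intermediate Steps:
E = 25 (E = -5*(-5) = 25)
13*(15 + E) = 13*(15 + 25) = 13*40 = 520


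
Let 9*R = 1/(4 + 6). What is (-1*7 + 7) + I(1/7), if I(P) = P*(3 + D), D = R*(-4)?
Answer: 19/45 ≈ 0.42222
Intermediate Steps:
R = 1/90 (R = 1/(9*(4 + 6)) = (1/9)/10 = (1/9)*(1/10) = 1/90 ≈ 0.011111)
D = -2/45 (D = (1/90)*(-4) = -2/45 ≈ -0.044444)
I(P) = 133*P/45 (I(P) = P*(3 - 2/45) = P*(133/45) = 133*P/45)
(-1*7 + 7) + I(1/7) = (-1*7 + 7) + (133/45)/7 = (-7 + 7) + (133/45)*(1/7) = 0 + 19/45 = 19/45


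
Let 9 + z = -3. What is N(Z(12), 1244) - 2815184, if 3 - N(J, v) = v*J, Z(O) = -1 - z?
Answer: -2828865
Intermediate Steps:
z = -12 (z = -9 - 3 = -12)
Z(O) = 11 (Z(O) = -1 - 1*(-12) = -1 + 12 = 11)
N(J, v) = 3 - J*v (N(J, v) = 3 - v*J = 3 - J*v)
N(Z(12), 1244) - 2815184 = (3 - 1*11*1244) - 2815184 = (3 - 13684) - 2815184 = -13681 - 2815184 = -2828865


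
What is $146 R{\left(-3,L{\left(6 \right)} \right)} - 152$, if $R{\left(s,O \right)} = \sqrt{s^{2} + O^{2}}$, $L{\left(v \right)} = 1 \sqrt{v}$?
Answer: $-152 + 146 \sqrt{15} \approx 413.46$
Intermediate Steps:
$L{\left(v \right)} = \sqrt{v}$
$R{\left(s,O \right)} = \sqrt{O^{2} + s^{2}}$
$146 R{\left(-3,L{\left(6 \right)} \right)} - 152 = 146 \sqrt{\left(\sqrt{6}\right)^{2} + \left(-3\right)^{2}} - 152 = 146 \sqrt{6 + 9} - 152 = 146 \sqrt{15} - 152 = -152 + 146 \sqrt{15}$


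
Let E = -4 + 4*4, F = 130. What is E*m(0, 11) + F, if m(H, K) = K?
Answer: 262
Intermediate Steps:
E = 12 (E = -4 + 16 = 12)
E*m(0, 11) + F = 12*11 + 130 = 132 + 130 = 262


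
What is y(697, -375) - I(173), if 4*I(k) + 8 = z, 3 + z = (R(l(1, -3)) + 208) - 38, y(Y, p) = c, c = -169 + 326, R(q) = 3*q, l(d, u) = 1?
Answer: 233/2 ≈ 116.50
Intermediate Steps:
c = 157
y(Y, p) = 157
z = 170 (z = -3 + ((3*1 + 208) - 38) = -3 + ((3 + 208) - 38) = -3 + (211 - 38) = -3 + 173 = 170)
I(k) = 81/2 (I(k) = -2 + (¼)*170 = -2 + 85/2 = 81/2)
y(697, -375) - I(173) = 157 - 1*81/2 = 157 - 81/2 = 233/2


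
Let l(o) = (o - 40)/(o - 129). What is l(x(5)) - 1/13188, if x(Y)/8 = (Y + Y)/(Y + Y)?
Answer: 421895/1595748 ≈ 0.26439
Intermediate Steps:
x(Y) = 8 (x(Y) = 8*((Y + Y)/(Y + Y)) = 8*((2*Y)/((2*Y))) = 8*((2*Y)*(1/(2*Y))) = 8*1 = 8)
l(o) = (-40 + o)/(-129 + o)
l(x(5)) - 1/13188 = (-40 + 8)/(-129 + 8) - 1/13188 = -32/(-121) - 1*1/13188 = -1/121*(-32) - 1/13188 = 32/121 - 1/13188 = 421895/1595748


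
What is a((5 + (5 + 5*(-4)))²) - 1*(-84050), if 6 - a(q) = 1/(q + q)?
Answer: 16811199/200 ≈ 84056.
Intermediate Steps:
a(q) = 6 - 1/(2*q) (a(q) = 6 - 1/(q + q) = 6 - 1/(2*q))
a((5 + (5 + 5*(-4)))²) - 1*(-84050) = (6 - 1/(2*(5 + (5 + 5*(-4)))²)) - 1*(-84050) = (6 - 1/(2*(5 + (5 - 20))²)) + 84050 = (6 - 1/(2*(5 - 15)²)) + 84050 = (6 - 1/(2*((-10)²))) + 84050 = (6 - ½/100) + 84050 = (6 - ½*1/100) + 84050 = (6 - 1/200) + 84050 = 1199/200 + 84050 = 16811199/200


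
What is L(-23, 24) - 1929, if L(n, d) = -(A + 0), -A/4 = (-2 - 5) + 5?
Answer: -1937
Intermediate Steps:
A = 8 (A = -4*((-2 - 5) + 5) = -4*(-7 + 5) = -4*(-2) = 8)
L(n, d) = -8 (L(n, d) = -(8 + 0) = -1*8 = -8)
L(-23, 24) - 1929 = -8 - 1929 = -1937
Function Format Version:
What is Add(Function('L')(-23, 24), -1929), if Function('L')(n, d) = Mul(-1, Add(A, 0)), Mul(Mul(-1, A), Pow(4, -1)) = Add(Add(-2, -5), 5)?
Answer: -1937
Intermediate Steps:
A = 8 (A = Mul(-4, Add(Add(-2, -5), 5)) = Mul(-4, Add(-7, 5)) = Mul(-4, -2) = 8)
Function('L')(n, d) = -8 (Function('L')(n, d) = Mul(-1, Add(8, 0)) = Mul(-1, 8) = -8)
Add(Function('L')(-23, 24), -1929) = Add(-8, -1929) = -1937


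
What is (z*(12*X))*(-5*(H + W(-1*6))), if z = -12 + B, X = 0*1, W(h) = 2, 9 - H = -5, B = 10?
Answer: 0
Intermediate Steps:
H = 14 (H = 9 - 1*(-5) = 9 + 5 = 14)
X = 0
z = -2 (z = -12 + 10 = -2)
(z*(12*X))*(-5*(H + W(-1*6))) = (-24*0)*(-5*(14 + 2)) = (-2*0)*(-5*16) = 0*(-80) = 0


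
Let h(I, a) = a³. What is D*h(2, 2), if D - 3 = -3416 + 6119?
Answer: 21648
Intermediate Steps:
D = 2706 (D = 3 + (-3416 + 6119) = 3 + 2703 = 2706)
D*h(2, 2) = 2706*2³ = 2706*8 = 21648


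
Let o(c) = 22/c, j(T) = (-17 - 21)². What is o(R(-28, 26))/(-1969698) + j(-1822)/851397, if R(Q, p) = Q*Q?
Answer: 371644749379/219127342499184 ≈ 0.0016960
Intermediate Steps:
R(Q, p) = Q²
j(T) = 1444 (j(T) = (-38)² = 1444)
o(R(-28, 26))/(-1969698) + j(-1822)/851397 = (22/((-28)²))/(-1969698) + 1444/851397 = (22/784)*(-1/1969698) + 1444*(1/851397) = (22*(1/784))*(-1/1969698) + 1444/851397 = (11/392)*(-1/1969698) + 1444/851397 = -11/772121616 + 1444/851397 = 371644749379/219127342499184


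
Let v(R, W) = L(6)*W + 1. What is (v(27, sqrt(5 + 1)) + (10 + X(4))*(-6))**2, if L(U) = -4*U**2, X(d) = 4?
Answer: 131305 + 23904*sqrt(6) ≈ 1.8986e+5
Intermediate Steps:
v(R, W) = 1 - 144*W (v(R, W) = (-4*6**2)*W + 1 = (-4*36)*W + 1 = -144*W + 1 = 1 - 144*W)
(v(27, sqrt(5 + 1)) + (10 + X(4))*(-6))**2 = ((1 - 144*sqrt(5 + 1)) + (10 + 4)*(-6))**2 = ((1 - 144*sqrt(6)) + 14*(-6))**2 = ((1 - 144*sqrt(6)) - 84)**2 = (-83 - 144*sqrt(6))**2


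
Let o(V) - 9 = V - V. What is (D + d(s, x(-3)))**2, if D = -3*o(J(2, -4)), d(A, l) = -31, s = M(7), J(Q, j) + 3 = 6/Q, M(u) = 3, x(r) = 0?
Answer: 3364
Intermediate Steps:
J(Q, j) = -3 + 6/Q
s = 3
o(V) = 9 (o(V) = 9 + (V - V) = 9 + 0 = 9)
D = -27 (D = -3*9 = -27)
(D + d(s, x(-3)))**2 = (-27 - 31)**2 = (-58)**2 = 3364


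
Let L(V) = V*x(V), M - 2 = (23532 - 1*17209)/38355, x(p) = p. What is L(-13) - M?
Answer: 6398962/38355 ≈ 166.84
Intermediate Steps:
M = 83033/38355 (M = 2 + (23532 - 1*17209)/38355 = 2 + (23532 - 17209)*(1/38355) = 2 + 6323*(1/38355) = 2 + 6323/38355 = 83033/38355 ≈ 2.1649)
L(V) = V² (L(V) = V*V = V²)
L(-13) - M = (-13)² - 1*83033/38355 = 169 - 83033/38355 = 6398962/38355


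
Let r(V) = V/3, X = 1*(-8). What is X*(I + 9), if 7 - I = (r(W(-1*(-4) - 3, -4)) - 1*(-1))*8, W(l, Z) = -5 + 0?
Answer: -512/3 ≈ -170.67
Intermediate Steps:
X = -8
W(l, Z) = -5
r(V) = V/3 (r(V) = V*(⅓) = V/3)
I = 37/3 (I = 7 - ((⅓)*(-5) - 1*(-1))*8 = 7 - (-5/3 + 1)*8 = 7 - (-2)*8/3 = 7 - 1*(-16/3) = 7 + 16/3 = 37/3 ≈ 12.333)
X*(I + 9) = -8*(37/3 + 9) = -8*64/3 = -512/3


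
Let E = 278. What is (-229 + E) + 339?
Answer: 388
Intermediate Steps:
(-229 + E) + 339 = (-229 + 278) + 339 = 49 + 339 = 388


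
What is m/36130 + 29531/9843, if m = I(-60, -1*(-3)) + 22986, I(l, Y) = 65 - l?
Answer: 1294436603/355627590 ≈ 3.6399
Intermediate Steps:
m = 23111 (m = (65 - 1*(-60)) + 22986 = (65 + 60) + 22986 = 125 + 22986 = 23111)
m/36130 + 29531/9843 = 23111/36130 + 29531/9843 = 1294436603/355627590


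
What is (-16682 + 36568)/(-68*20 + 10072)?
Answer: 9943/4356 ≈ 2.2826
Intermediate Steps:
(-16682 + 36568)/(-68*20 + 10072) = 19886/(-1360 + 10072) = 19886/8712 = 19886*(1/8712) = 9943/4356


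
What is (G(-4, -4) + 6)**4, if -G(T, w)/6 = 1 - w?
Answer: 331776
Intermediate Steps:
G(T, w) = -6 + 6*w (G(T, w) = -6*(1 - w) = -6 + 6*w)
(G(-4, -4) + 6)**4 = ((-6 + 6*(-4)) + 6)**4 = ((-6 - 24) + 6)**4 = (-30 + 6)**4 = (-24)**4 = 331776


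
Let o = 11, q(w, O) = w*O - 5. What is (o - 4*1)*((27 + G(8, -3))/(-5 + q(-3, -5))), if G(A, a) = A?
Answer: 49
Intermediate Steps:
q(w, O) = -5 + O*w (q(w, O) = O*w - 5 = -5 + O*w)
(o - 4*1)*((27 + G(8, -3))/(-5 + q(-3, -5))) = (11 - 4*1)*((27 + 8)/(-5 + (-5 - 5*(-3)))) = (11 - 4)*(35/(-5 + (-5 + 15))) = 7*(35/(-5 + 10)) = 7*(35/5) = 7*(35*(1/5)) = 7*7 = 49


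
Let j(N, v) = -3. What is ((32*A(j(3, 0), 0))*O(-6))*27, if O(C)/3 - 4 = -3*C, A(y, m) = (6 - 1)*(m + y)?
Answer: -855360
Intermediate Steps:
A(y, m) = 5*m + 5*y (A(y, m) = 5*(m + y) = 5*m + 5*y)
O(C) = 12 - 9*C (O(C) = 12 + 3*(-3*C) = 12 - 9*C)
((32*A(j(3, 0), 0))*O(-6))*27 = ((32*(5*0 + 5*(-3)))*(12 - 9*(-6)))*27 = ((32*(0 - 15))*(12 + 54))*27 = ((32*(-15))*66)*27 = -480*66*27 = -31680*27 = -855360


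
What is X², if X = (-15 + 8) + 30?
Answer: 529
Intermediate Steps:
X = 23 (X = -7 + 30 = 23)
X² = 23² = 529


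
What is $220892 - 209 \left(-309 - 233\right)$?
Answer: $334170$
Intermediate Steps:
$220892 - 209 \left(-309 - 233\right) = 220892 - 209 \left(-542\right) = 220892 - -113278 = 220892 + 113278 = 334170$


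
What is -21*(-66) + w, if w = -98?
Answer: 1288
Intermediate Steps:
-21*(-66) + w = -21*(-66) - 98 = 1386 - 98 = 1288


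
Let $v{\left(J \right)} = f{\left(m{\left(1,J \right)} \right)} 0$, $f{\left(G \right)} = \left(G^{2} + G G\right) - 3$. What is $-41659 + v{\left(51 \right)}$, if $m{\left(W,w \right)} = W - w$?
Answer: $-41659$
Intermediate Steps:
$f{\left(G \right)} = -3 + 2 G^{2}$ ($f{\left(G \right)} = \left(G^{2} + G^{2}\right) - 3 = 2 G^{2} - 3 = -3 + 2 G^{2}$)
$v{\left(J \right)} = 0$ ($v{\left(J \right)} = \left(-3 + 2 \left(1 - J\right)^{2}\right) 0 = 0$)
$-41659 + v{\left(51 \right)} = -41659 + 0 = -41659$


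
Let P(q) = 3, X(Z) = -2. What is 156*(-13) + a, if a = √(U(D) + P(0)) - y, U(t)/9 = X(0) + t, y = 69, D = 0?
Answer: -2097 + I*√15 ≈ -2097.0 + 3.873*I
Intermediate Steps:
U(t) = -18 + 9*t (U(t) = 9*(-2 + t) = -18 + 9*t)
a = -69 + I*√15 (a = √((-18 + 9*0) + 3) - 1*69 = √((-18 + 0) + 3) - 69 = √(-18 + 3) - 69 = √(-15) - 69 = I*√15 - 69 = -69 + I*√15 ≈ -69.0 + 3.873*I)
156*(-13) + a = 156*(-13) + (-69 + I*√15) = -2028 + (-69 + I*√15) = -2097 + I*√15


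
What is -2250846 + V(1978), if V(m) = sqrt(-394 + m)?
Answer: -2250846 + 12*sqrt(11) ≈ -2.2508e+6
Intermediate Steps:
-2250846 + V(1978) = -2250846 + sqrt(-394 + 1978) = -2250846 + sqrt(1584) = -2250846 + 12*sqrt(11)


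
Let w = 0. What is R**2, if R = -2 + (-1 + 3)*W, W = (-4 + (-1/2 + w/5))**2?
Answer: 5929/4 ≈ 1482.3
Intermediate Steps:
W = 81/4 (W = (-4 + (-1/2 + 0/5))**2 = (-4 + (-1*1/2 + 0*(1/5)))**2 = (-4 + (-1/2 + 0))**2 = (-4 - 1/2)**2 = (-9/2)**2 = 81/4 ≈ 20.250)
R = 77/2 (R = -2 + (-1 + 3)*(81/4) = -2 + 2*(81/4) = -2 + 81/2 = 77/2 ≈ 38.500)
R**2 = (77/2)**2 = 5929/4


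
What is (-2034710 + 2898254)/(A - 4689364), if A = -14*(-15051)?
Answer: -39252/203575 ≈ -0.19281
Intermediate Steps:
A = 210714
(-2034710 + 2898254)/(A - 4689364) = (-2034710 + 2898254)/(210714 - 4689364) = 863544/(-4478650) = 863544*(-1/4478650) = -39252/203575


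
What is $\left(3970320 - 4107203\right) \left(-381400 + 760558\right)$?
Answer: $-51900284514$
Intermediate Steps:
$\left(3970320 - 4107203\right) \left(-381400 + 760558\right) = \left(-136883\right) 379158 = -51900284514$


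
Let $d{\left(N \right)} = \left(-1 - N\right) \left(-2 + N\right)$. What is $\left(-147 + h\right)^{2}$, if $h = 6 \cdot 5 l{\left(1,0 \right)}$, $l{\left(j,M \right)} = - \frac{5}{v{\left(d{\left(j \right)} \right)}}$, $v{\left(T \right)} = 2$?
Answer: $49284$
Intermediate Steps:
$l{\left(j,M \right)} = - \frac{5}{2}$
$h = -75$ ($h = 6 \cdot 5 \left(- \frac{5}{2}\right) = 30 \left(- \frac{5}{2}\right) = -75$)
$\left(-147 + h\right)^{2} = \left(-147 - 75\right)^{2} = \left(-222\right)^{2} = 49284$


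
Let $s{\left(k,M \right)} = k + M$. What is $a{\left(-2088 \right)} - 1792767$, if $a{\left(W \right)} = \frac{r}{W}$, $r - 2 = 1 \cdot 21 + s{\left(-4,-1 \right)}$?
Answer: $- \frac{207960973}{116} \approx -1.7928 \cdot 10^{6}$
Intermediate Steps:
$s{\left(k,M \right)} = M + k$
$r = 18$ ($r = 2 + \left(1 \cdot 21 - 5\right) = 2 + \left(21 - 5\right) = 2 + 16 = 18$)
$a{\left(W \right)} = \frac{18}{W}$
$a{\left(-2088 \right)} - 1792767 = \frac{18}{-2088} - 1792767 = 18 \left(- \frac{1}{2088}\right) - 1792767 = - \frac{1}{116} - 1792767 = - \frac{207960973}{116}$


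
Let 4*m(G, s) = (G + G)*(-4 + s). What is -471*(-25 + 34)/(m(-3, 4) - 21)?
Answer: 1413/7 ≈ 201.86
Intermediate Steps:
m(G, s) = G*(-4 + s)/2 (m(G, s) = ((G + G)*(-4 + s))/4 = ((2*G)*(-4 + s))/4 = (2*G*(-4 + s))/4 = G*(-4 + s)/2)
-471*(-25 + 34)/(m(-3, 4) - 21) = -471*(-25 + 34)/((½)*(-3)*(-4 + 4) - 21) = -4239/((½)*(-3)*0 - 21) = -4239/(0 - 21) = -4239/(-21) = -4239*(-1)/21 = -471*(-3/7) = 1413/7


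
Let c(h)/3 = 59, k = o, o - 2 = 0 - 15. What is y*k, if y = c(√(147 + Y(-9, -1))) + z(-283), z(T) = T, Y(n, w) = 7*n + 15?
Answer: 1378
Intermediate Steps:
Y(n, w) = 15 + 7*n
o = -13 (o = 2 + (0 - 15) = 2 - 15 = -13)
k = -13
c(h) = 177 (c(h) = 3*59 = 177)
y = -106 (y = 177 - 283 = -106)
y*k = -106*(-13) = 1378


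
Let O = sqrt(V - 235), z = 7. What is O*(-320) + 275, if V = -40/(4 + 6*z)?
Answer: 275 - 1600*I*sqrt(4991)/23 ≈ 275.0 - 4914.6*I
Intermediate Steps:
V = -20/23 (V = -40/(4 + 6*7) = -40/(4 + 42) = -40/46 = -40*1/46 = -20/23 ≈ -0.86957)
O = 5*I*sqrt(4991)/23 (O = sqrt(-20/23 - 235) = sqrt(-5425/23) = 5*I*sqrt(4991)/23 ≈ 15.358*I)
O*(-320) + 275 = (5*I*sqrt(4991)/23)*(-320) + 275 = -1600*I*sqrt(4991)/23 + 275 = 275 - 1600*I*sqrt(4991)/23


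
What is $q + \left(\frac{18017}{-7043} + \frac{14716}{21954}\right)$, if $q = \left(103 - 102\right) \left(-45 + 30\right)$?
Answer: $- \frac{1305615380}{77311011} \approx -16.888$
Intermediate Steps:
$q = -15$ ($q = 1 \left(-15\right) = -15$)
$q + \left(\frac{18017}{-7043} + \frac{14716}{21954}\right) = -15 + \left(\frac{18017}{-7043} + \frac{14716}{21954}\right) = -15 + \left(18017 \left(- \frac{1}{7043}\right) + 14716 \cdot \frac{1}{21954}\right) = -15 + \left(- \frac{18017}{7043} + \frac{7358}{10977}\right) = -15 - \frac{145950215}{77311011} = - \frac{1305615380}{77311011}$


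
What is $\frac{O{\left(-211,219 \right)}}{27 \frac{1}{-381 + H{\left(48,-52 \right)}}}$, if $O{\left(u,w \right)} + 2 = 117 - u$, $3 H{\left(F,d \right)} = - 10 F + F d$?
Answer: $- \frac{447598}{27} \approx -16578.0$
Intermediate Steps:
$H{\left(F,d \right)} = - \frac{10 F}{3} + \frac{F d}{3}$ ($H{\left(F,d \right)} = \frac{- 10 F + F d}{3} = - \frac{10 F}{3} + \frac{F d}{3}$)
$O{\left(u,w \right)} = 115 - u$ ($O{\left(u,w \right)} = -2 - \left(-117 + u\right) = 115 - u$)
$\frac{O{\left(-211,219 \right)}}{27 \frac{1}{-381 + H{\left(48,-52 \right)}}} = \frac{115 - -211}{27 \frac{1}{-381 + \frac{1}{3} \cdot 48 \left(-10 - 52\right)}} = \frac{115 + 211}{27 \frac{1}{-381 + \frac{1}{3} \cdot 48 \left(-62\right)}} = \frac{326}{27 \frac{1}{-381 - 992}} = \frac{326}{27 \frac{1}{-1373}} = \frac{326}{27 \left(- \frac{1}{1373}\right)} = \frac{326}{- \frac{27}{1373}} = 326 \left(- \frac{1373}{27}\right) = - \frac{447598}{27}$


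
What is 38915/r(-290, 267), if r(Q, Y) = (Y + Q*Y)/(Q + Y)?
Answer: 895045/77163 ≈ 11.599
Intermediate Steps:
r(Q, Y) = (Y + Q*Y)/(Q + Y)
38915/r(-290, 267) = 38915/((267*(1 - 290)/(-290 + 267))) = 38915/((267*(-289)/(-23))) = 38915/((267*(-1/23)*(-289))) = 38915/(77163/23) = 38915*(23/77163) = 895045/77163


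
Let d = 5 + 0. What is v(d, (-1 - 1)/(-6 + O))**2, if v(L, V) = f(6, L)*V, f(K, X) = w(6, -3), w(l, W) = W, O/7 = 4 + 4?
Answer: 9/625 ≈ 0.014400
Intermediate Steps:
O = 56 (O = 7*(4 + 4) = 7*8 = 56)
f(K, X) = -3
d = 5
v(L, V) = -3*V
v(d, (-1 - 1)/(-6 + O))**2 = (-3*(-1 - 1)/(-6 + 56))**2 = (-(-6)/50)**2 = (-3*(-1/25))**2 = (3/25)**2 = 9/625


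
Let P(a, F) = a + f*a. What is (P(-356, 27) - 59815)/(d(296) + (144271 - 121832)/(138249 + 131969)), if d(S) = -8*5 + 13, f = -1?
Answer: 850688930/382813 ≈ 2222.2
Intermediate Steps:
d(S) = -27 (d(S) = -40 + 13 = -27)
P(a, F) = 0 (P(a, F) = a - a = 0)
(P(-356, 27) - 59815)/(d(296) + (144271 - 121832)/(138249 + 131969)) = (0 - 59815)/(-27 + (144271 - 121832)/(138249 + 131969)) = -59815/(-27 + 22439/270218) = -59815/(-27 + 22439*(1/270218)) = -59815/(-27 + 1181/14222) = -59815/(-382813/14222) = -59815*(-14222/382813) = 850688930/382813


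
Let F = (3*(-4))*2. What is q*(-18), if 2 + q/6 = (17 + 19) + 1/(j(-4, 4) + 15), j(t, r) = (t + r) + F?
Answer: -3660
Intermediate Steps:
F = -24 (F = -12*2 = -24)
j(t, r) = -24 + r + t (j(t, r) = (t + r) - 24 = (r + t) - 24 = -24 + r + t)
q = 610/3 (q = -12 + 6*((17 + 19) + 1/((-24 + 4 - 4) + 15)) = -12 + 6*(36 + 1/(-24 + 15)) = -12 + 6*(36 + 1/(-9)) = -12 + 6*(36 - ⅑) = -12 + 6*(323/9) = -12 + 646/3 = 610/3 ≈ 203.33)
q*(-18) = (610/3)*(-18) = -3660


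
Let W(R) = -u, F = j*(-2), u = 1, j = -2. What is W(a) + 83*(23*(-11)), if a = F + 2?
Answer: -21000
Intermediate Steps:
F = 4 (F = -2*(-2) = 4)
a = 6 (a = 4 + 2 = 6)
W(R) = -1 (W(R) = -1*1 = -1)
W(a) + 83*(23*(-11)) = -1 + 83*(23*(-11)) = -1 + 83*(-253) = -1 - 20999 = -21000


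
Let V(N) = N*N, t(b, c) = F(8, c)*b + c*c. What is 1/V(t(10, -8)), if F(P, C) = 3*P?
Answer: 1/92416 ≈ 1.0821e-5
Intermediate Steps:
t(b, c) = c² + 24*b (t(b, c) = (3*8)*b + c*c = 24*b + c² = c² + 24*b)
V(N) = N²
1/V(t(10, -8)) = 1/(((-8)² + 24*10)²) = 1/((64 + 240)²) = 1/(304²) = 1/92416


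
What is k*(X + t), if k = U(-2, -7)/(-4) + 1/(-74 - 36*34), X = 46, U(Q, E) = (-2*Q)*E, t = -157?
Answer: -2905869/3740 ≈ -776.97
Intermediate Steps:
U(Q, E) = -2*E*Q
k = 26179/3740 (k = -2*(-7)*(-2)/(-4) + 1/(-74 - 36*34) = -28*(-1/4) + (1/34)/(-110) = 7 - 1/110*1/34 = 7 - 1/3740 = 26179/3740 ≈ 6.9997)
k*(X + t) = 26179*(46 - 157)/3740 = (26179/3740)*(-111) = -2905869/3740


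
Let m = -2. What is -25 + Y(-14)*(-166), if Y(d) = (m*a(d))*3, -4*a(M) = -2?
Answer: 473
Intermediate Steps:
a(M) = ½ (a(M) = -¼*(-2) = ½)
Y(d) = -3 (Y(d) = -2*½*3 = -1*3 = -3)
-25 + Y(-14)*(-166) = -25 - 3*(-166) = -25 + 498 = 473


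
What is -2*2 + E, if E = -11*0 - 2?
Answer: -6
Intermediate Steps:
E = -2 (E = 0 - 2 = -2)
-2*2 + E = -2*2 - 2 = -4 - 2 = -6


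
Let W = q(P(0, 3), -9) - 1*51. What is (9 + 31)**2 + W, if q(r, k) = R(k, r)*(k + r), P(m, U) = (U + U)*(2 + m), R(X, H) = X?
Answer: 1522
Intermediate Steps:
P(m, U) = 2*U*(2 + m) (P(m, U) = (2*U)*(2 + m) = 2*U*(2 + m))
q(r, k) = k*(k + r)
W = -78 (W = -9*(-9 + 2*3*(2 + 0)) - 1*51 = -9*(-9 + 2*3*2) - 51 = -9*(-9 + 12) - 51 = -9*3 - 51 = -27 - 51 = -78)
(9 + 31)**2 + W = (9 + 31)**2 - 78 = 40**2 - 78 = 1600 - 78 = 1522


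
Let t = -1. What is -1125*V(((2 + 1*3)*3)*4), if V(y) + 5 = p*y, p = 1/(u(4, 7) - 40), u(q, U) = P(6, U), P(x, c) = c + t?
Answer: 129375/17 ≈ 7610.3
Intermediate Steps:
P(x, c) = -1 + c (P(x, c) = c - 1 = -1 + c)
u(q, U) = -1 + U
p = -1/34 (p = 1/((-1 + 7) - 40) = 1/(6 - 40) = 1/(-34) = -1/34 ≈ -0.029412)
V(y) = -5 - y/34
-1125*V(((2 + 1*3)*3)*4) = -1125*(-5 - (2 + 1*3)*3*4/34) = -1125*(-5 - (2 + 3)*3*4/34) = -1125*(-5 - 5*3*4/34) = -1125*(-5 - 15*4/34) = -1125*(-5 - 1/34*60) = -1125*(-5 - 30/17) = -1125*(-115/17) = 129375/17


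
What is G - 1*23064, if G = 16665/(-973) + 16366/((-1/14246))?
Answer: -226877442965/973 ≈ -2.3317e+8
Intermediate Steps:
G = -226855001693/973 (G = 16665*(-1/973) + 16366/((-1*1/14246)) = -16665/973 + 16366/(-1/14246) = -16665/973 + 16366*(-14246) = -16665/973 - 233150036 = -226855001693/973 ≈ -2.3315e+8)
G - 1*23064 = -226855001693/973 - 1*23064 = -226855001693/973 - 23064 = -226877442965/973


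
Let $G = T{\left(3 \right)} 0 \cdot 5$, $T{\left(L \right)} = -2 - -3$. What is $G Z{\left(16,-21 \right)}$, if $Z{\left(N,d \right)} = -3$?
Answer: $0$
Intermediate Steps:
$T{\left(L \right)} = 1$ ($T{\left(L \right)} = -2 + 3 = 1$)
$G = 0$ ($G = 1 \cdot 0 \cdot 5 = 0 \cdot 5 = 0$)
$G Z{\left(16,-21 \right)} = 0 \left(-3\right) = 0$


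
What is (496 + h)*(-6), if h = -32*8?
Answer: -1440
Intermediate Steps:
h = -256
(496 + h)*(-6) = (496 - 256)*(-6) = 240*(-6) = -1440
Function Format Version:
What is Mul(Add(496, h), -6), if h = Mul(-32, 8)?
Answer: -1440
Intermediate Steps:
h = -256
Mul(Add(496, h), -6) = Mul(Add(496, -256), -6) = Mul(240, -6) = -1440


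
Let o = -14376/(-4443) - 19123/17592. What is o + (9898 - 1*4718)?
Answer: 135014415061/26053752 ≈ 5182.1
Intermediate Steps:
o = 55979701/26053752 (o = -14376*(-1/4443) - 19123*1/17592 = 4792/1481 - 19123/17592 = 55979701/26053752 ≈ 2.1486)
o + (9898 - 1*4718) = 55979701/26053752 + (9898 - 1*4718) = 55979701/26053752 + (9898 - 4718) = 55979701/26053752 + 5180 = 135014415061/26053752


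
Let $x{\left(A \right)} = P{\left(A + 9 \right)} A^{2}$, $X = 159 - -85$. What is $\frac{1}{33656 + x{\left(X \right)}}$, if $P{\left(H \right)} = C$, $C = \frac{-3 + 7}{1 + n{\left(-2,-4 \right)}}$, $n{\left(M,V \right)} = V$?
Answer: $- \frac{3}{137176} \approx -2.187 \cdot 10^{-5}$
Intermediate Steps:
$X = 244$ ($X = 159 + 85 = 244$)
$C = - \frac{4}{3}$ ($C = \frac{-3 + 7}{1 - 4} = \frac{4}{-3} = 4 \left(- \frac{1}{3}\right) = - \frac{4}{3} \approx -1.3333$)
$P{\left(H \right)} = - \frac{4}{3}$
$x{\left(A \right)} = - \frac{4 A^{2}}{3}$
$\frac{1}{33656 + x{\left(X \right)}} = \frac{1}{33656 - \frac{4 \cdot 244^{2}}{3}} = \frac{1}{33656 - \frac{238144}{3}} = \frac{1}{- \frac{137176}{3}} = - \frac{3}{137176}$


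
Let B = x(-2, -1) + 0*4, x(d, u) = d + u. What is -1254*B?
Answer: 3762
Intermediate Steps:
B = -3 (B = (-2 - 1) + 0*4 = -3 + 0 = -3)
-1254*B = -1254*(-3) = 3762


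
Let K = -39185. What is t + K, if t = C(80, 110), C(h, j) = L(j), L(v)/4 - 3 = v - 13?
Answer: -38785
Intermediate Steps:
L(v) = -40 + 4*v (L(v) = 12 + 4*(v - 13) = 12 + 4*(-13 + v) = 12 + (-52 + 4*v) = -40 + 4*v)
C(h, j) = -40 + 4*j
t = 400 (t = -40 + 4*110 = -40 + 440 = 400)
t + K = 400 - 39185 = -38785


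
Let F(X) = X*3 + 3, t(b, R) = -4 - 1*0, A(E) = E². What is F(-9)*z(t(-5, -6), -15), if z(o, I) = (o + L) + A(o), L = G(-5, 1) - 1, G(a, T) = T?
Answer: -288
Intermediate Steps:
L = 0 (L = 1 - 1 = 0)
t(b, R) = -4 (t(b, R) = -4 + 0 = -4)
F(X) = 3 + 3*X (F(X) = 3*X + 3 = 3 + 3*X)
z(o, I) = o + o² (z(o, I) = (o + 0) + o² = o + o²)
F(-9)*z(t(-5, -6), -15) = (3 + 3*(-9))*(-4*(1 - 4)) = (3 - 27)*(-4*(-3)) = -24*12 = -288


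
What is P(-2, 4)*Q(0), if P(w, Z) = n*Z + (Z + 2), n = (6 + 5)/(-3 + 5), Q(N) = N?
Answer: 0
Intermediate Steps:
n = 11/2 ≈ 5.5000
P(w, Z) = 2 + 13*Z/2 (P(w, Z) = 11*Z/2 + (Z + 2) = 11*Z/2 + (2 + Z) = 2 + 13*Z/2)
P(-2, 4)*Q(0) = (2 + (13/2)*4)*0 = (2 + 26)*0 = 28*0 = 0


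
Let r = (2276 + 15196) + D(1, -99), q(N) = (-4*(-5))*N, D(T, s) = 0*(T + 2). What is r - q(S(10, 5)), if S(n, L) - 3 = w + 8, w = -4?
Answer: 17332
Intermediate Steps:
S(n, L) = 7 (S(n, L) = 3 + (-4 + 8) = 3 + 4 = 7)
D(T, s) = 0 (D(T, s) = 0*(2 + T) = 0)
q(N) = 20*N
r = 17472 (r = (2276 + 15196) + 0 = 17472 + 0 = 17472)
r - q(S(10, 5)) = 17472 - 20*7 = 17472 - 1*140 = 17472 - 140 = 17332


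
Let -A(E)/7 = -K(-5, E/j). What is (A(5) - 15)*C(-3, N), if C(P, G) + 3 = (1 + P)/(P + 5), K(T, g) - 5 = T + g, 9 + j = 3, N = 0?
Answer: 250/3 ≈ 83.333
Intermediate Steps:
j = -6 (j = -9 + 3 = -6)
K(T, g) = 5 + T + g (K(T, g) = 5 + (T + g) = 5 + T + g)
A(E) = -7*E/6 (A(E) = -(-7)*(5 - 5 + E/(-6)) = -(-7)*(5 - 5 + E*(-⅙)) = -(-7)*(5 - 5 - E/6) = -(-7)*(-E/6) = -7*E/6)
C(P, G) = -3 + (1 + P)/(5 + P) (C(P, G) = -3 + (1 + P)/(P + 5) = -3 + (1 + P)/(5 + P))
(A(5) - 15)*C(-3, N) = (-7/6*5 - 15)*(2*(-7 - 1*(-3))/(5 - 3)) = (-35/6 - 15)*(2*(-7 + 3)/2) = -125*(-4)/(3*2) = -125/6*(-4) = 250/3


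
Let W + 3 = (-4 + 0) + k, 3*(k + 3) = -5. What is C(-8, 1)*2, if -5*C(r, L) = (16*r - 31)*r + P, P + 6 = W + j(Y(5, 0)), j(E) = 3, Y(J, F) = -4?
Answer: -7544/15 ≈ -502.93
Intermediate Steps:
k = -14/3 (k = -3 + (⅓)*(-5) = -3 - 5/3 = -14/3 ≈ -4.6667)
W = -35/3 (W = -3 + ((-4 + 0) - 14/3) = -3 + (-4 - 14/3) = -3 - 26/3 = -35/3 ≈ -11.667)
P = -44/3 (P = -6 + (-35/3 + 3) = -6 - 26/3 = -44/3 ≈ -14.667)
C(r, L) = 44/15 - r*(-31 + 16*r)/5 (C(r, L) = -((16*r - 31)*r - 44/3)/5 = -((-31 + 16*r)*r - 44/3)/5 = -(r*(-31 + 16*r) - 44/3)/5 = -(-44/3 + r*(-31 + 16*r))/5 = 44/15 - r*(-31 + 16*r)/5)
C(-8, 1)*2 = (44/15 - 16/5*(-8)² + (31/5)*(-8))*2 = (44/15 - 16/5*64 - 248/5)*2 = (44/15 - 1024/5 - 248/5)*2 = -3772/15*2 = -7544/15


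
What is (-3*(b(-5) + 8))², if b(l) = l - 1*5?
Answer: 36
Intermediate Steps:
b(l) = -5 + l (b(l) = l - 5 = -5 + l)
(-3*(b(-5) + 8))² = (-3*((-5 - 5) + 8))² = (-3*(-10 + 8))² = (-3*(-2))² = 6² = 36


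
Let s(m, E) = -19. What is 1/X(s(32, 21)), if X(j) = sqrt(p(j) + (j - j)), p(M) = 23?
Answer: sqrt(23)/23 ≈ 0.20851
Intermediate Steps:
X(j) = sqrt(23) (X(j) = sqrt(23 + (j - j)) = sqrt(23 + 0) = sqrt(23))
1/X(s(32, 21)) = 1/(sqrt(23)) = sqrt(23)/23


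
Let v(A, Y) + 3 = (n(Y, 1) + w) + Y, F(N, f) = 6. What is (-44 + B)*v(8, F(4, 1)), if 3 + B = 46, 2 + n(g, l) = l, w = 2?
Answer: -4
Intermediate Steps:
n(g, l) = -2 + l
B = 43 (B = -3 + 46 = 43)
v(A, Y) = -2 + Y (v(A, Y) = -3 + (((-2 + 1) + 2) + Y) = -3 + ((-1 + 2) + Y) = -3 + (1 + Y) = -2 + Y)
(-44 + B)*v(8, F(4, 1)) = (-44 + 43)*(-2 + 6) = -1*4 = -4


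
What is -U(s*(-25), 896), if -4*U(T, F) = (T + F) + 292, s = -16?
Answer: 397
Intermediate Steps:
U(T, F) = -73 - F/4 - T/4 (U(T, F) = -((T + F) + 292)/4 = -((F + T) + 292)/4 = -(292 + F + T)/4 = -73 - F/4 - T/4)
-U(s*(-25), 896) = -(-73 - ¼*896 - (-4)*(-25)) = -(-73 - 224 - ¼*400) = -(-73 - 224 - 100) = -1*(-397) = 397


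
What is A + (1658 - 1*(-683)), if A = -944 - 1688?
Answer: -291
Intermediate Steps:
A = -2632
A + (1658 - 1*(-683)) = -2632 + (1658 - 1*(-683)) = -2632 + (1658 + 683) = -2632 + 2341 = -291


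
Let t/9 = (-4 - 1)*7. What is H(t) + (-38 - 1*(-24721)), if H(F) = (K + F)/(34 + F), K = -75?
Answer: 6936313/281 ≈ 24684.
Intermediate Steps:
t = -315 (t = 9*((-4 - 1)*7) = 9*(-5*7) = 9*(-35) = -315)
H(F) = (-75 + F)/(34 + F)
H(t) + (-38 - 1*(-24721)) = (-75 - 315)/(34 - 315) + (-38 - 1*(-24721)) = -390/(-281) + (-38 + 24721) = -1/281*(-390) + 24683 = 390/281 + 24683 = 6936313/281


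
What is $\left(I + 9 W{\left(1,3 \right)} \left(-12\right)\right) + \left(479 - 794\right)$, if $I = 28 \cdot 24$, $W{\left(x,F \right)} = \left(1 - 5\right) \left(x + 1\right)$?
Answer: $1221$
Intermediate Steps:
$W{\left(x,F \right)} = -4 - 4 x$ ($W{\left(x,F \right)} = - 4 \left(1 + x\right) = -4 - 4 x$)
$I = 672$
$\left(I + 9 W{\left(1,3 \right)} \left(-12\right)\right) + \left(479 - 794\right) = \left(672 + 9 \left(-4 - 4\right) \left(-12\right)\right) + \left(479 - 794\right) = \left(672 + 9 \left(-4 - 4\right) \left(-12\right)\right) - 315 = \left(672 + 9 \left(-8\right) \left(-12\right)\right) - 315 = \left(672 - -864\right) - 315 = \left(672 + 864\right) - 315 = 1536 - 315 = 1221$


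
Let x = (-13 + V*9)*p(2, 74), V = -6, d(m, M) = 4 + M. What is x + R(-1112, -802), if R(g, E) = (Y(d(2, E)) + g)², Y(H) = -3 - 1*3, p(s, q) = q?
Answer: 1244966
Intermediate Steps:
Y(H) = -6 (Y(H) = -3 - 3 = -6)
R(g, E) = (-6 + g)²
x = -4958 (x = (-13 - 6*9)*74 = (-13 - 54)*74 = -67*74 = -4958)
x + R(-1112, -802) = -4958 + (-6 - 1112)² = -4958 + (-1118)² = -4958 + 1249924 = 1244966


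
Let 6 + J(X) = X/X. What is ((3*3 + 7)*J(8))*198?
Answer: -15840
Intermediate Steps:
J(X) = -5 (J(X) = -6 + X/X = -6 + 1 = -5)
((3*3 + 7)*J(8))*198 = ((3*3 + 7)*(-5))*198 = ((9 + 7)*(-5))*198 = (16*(-5))*198 = -80*198 = -15840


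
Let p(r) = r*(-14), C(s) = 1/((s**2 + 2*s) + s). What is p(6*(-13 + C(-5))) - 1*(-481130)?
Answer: 2411068/5 ≈ 4.8221e+5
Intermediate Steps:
C(s) = 1/(s**2 + 3*s)
p(r) = -14*r
p(6*(-13 + C(-5))) - 1*(-481130) = -84*(-13 + 1/((-5)*(3 - 5))) - 1*(-481130) = -84*(-13 - 1/5/(-2)) + 481130 = -84*(-13 - 1/5*(-1/2)) + 481130 = -84*(-13 + 1/10) + 481130 = -84*(-129)/10 + 481130 = -14*(-387/5) + 481130 = 5418/5 + 481130 = 2411068/5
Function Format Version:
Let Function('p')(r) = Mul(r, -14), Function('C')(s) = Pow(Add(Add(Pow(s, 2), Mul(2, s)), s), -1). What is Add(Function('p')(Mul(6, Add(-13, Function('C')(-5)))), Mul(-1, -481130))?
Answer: Rational(2411068, 5) ≈ 4.8221e+5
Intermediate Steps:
Function('C')(s) = Pow(Add(Pow(s, 2), Mul(3, s)), -1)
Function('p')(r) = Mul(-14, r)
Add(Function('p')(Mul(6, Add(-13, Function('C')(-5)))), Mul(-1, -481130)) = Add(Mul(-14, Mul(6, Add(-13, Mul(Pow(-5, -1), Pow(Add(3, -5), -1))))), Mul(-1, -481130)) = Add(Mul(-14, Mul(6, Add(-13, Mul(Rational(-1, 5), Pow(-2, -1))))), 481130) = Add(Mul(-14, Mul(6, Add(-13, Mul(Rational(-1, 5), Rational(-1, 2))))), 481130) = Add(Mul(-14, Mul(6, Add(-13, Rational(1, 10)))), 481130) = Add(Mul(-14, Mul(6, Rational(-129, 10))), 481130) = Add(Mul(-14, Rational(-387, 5)), 481130) = Add(Rational(5418, 5), 481130) = Rational(2411068, 5)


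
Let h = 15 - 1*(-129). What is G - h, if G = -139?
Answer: -283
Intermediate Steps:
h = 144 (h = 15 + 129 = 144)
G - h = -139 - 1*144 = -139 - 144 = -283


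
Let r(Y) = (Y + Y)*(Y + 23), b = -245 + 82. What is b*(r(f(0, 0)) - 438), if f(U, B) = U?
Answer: 71394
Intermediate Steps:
b = -163
r(Y) = 2*Y*(23 + Y) (r(Y) = (2*Y)*(23 + Y) = 2*Y*(23 + Y))
b*(r(f(0, 0)) - 438) = -163*(2*0*(23 + 0) - 438) = -163*(2*0*23 - 438) = -163*(0 - 438) = -163*(-438) = 71394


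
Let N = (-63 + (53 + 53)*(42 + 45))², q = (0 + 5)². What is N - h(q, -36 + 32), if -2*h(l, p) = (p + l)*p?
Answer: 83887239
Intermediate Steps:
q = 25 (q = 5² = 25)
h(l, p) = -p*(l + p)/2 (h(l, p) = -(p + l)*p/2 = -(l + p)*p/2 = -p*(l + p)/2)
N = 83887281 (N = (-63 + 106*87)² = (-63 + 9222)² = 9159² = 83887281)
N - h(q, -36 + 32) = 83887281 - (-1)*(-36 + 32)*(25 + (-36 + 32))/2 = 83887281 - (-1)*(-4)*(25 - 4)/2 = 83887281 - (-1)*(-4)*21/2 = 83887281 - 1*42 = 83887281 - 42 = 83887239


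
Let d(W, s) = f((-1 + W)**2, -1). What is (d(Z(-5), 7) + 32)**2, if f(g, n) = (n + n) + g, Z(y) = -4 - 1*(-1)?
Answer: 2116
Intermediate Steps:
Z(y) = -3 (Z(y) = -4 + 1 = -3)
f(g, n) = g + 2*n (f(g, n) = 2*n + g = g + 2*n)
d(W, s) = -2 + (-1 + W)**2 (d(W, s) = (-1 + W)**2 + 2*(-1) = (-1 + W)**2 - 2 = -2 + (-1 + W)**2)
(d(Z(-5), 7) + 32)**2 = ((-2 + (-1 - 3)**2) + 32)**2 = ((-2 + (-4)**2) + 32)**2 = ((-2 + 16) + 32)**2 = (14 + 32)**2 = 46**2 = 2116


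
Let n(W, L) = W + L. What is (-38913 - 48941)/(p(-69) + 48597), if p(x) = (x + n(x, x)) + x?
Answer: -6758/3717 ≈ -1.8181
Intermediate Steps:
n(W, L) = L + W
p(x) = 4*x (p(x) = (x + (x + x)) + x = (x + 2*x) + x = 3*x + x = 4*x)
(-38913 - 48941)/(p(-69) + 48597) = (-38913 - 48941)/(4*(-69) + 48597) = -87854/(-276 + 48597) = -87854/48321 = -87854*1/48321 = -6758/3717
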